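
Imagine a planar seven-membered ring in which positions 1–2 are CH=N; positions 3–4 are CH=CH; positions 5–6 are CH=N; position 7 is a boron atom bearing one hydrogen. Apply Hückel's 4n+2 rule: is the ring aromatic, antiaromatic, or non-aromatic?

Aromatic

Every ring atom contributes a p orbital perpendicular to the ring (each doubly-bonded ring atom is sp² with one p-orbital electron; each sp² =N– keeps its lone pair in-plane and puts one electron into the π system; the boron has an empty p orbital), so the π system is cyclic and fully conjugated.
Counting π electrons: 3 × 2 = 6 from the double-bond units + 0 from the BH atom = 6.
6 = 4(1) + 2, which satisfies Hückel's 4n+2 rule.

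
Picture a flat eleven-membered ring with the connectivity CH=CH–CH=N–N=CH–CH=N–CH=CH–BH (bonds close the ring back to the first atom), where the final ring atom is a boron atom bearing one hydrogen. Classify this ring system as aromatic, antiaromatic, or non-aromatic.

Aromatic

The p orbitals form a continuous loop: each doubly-bonded ring atom is sp² with one p-orbital electron; each sp² =N– keeps its lone pair in-plane and puts one electron into the π system; the boron has an empty p orbital. The ring is fully conjugated.
Tallying contributions gives 5 × 2 = 10 from the double-bond units + 0 from the BH atom = 10.
Since 10 = 4·2 + 2, the ring meets the 4n+2 criterion.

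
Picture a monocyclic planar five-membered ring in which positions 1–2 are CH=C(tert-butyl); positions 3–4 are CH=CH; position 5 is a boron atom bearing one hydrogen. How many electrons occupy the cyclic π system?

4

Check conjugation: each doubly-bonded ring atom is sp² with one p-orbital electron; the boron has an empty p orbital — every position has a p orbital, so the cyclic π system is continuous.
Tallying contributions gives 2 × 2 = 4 from the double-bond units + 0 from the BH atom = 4.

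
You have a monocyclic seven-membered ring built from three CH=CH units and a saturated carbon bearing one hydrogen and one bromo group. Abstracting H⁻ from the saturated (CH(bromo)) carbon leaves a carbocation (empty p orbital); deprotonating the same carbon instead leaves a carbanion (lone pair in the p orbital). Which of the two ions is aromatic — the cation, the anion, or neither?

The cation

In either ion the ring is fully conjugated: every atom, including the new sp² carbon, supplies a p orbital.
Cation: 3 × 2 + 0 = 6 π electrons → 4(1)+2, aromatic.
Anion: 3 × 2 + 2 = 8 π electrons → 4(2), antiaromatic.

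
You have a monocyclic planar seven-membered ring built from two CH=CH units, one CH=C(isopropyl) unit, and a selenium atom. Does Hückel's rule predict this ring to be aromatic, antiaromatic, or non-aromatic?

All ring atoms are sp² and supply a p orbital to the ring (the double-bond atoms are sp², each contributing one p electron; the selenium donates one lone pair from its p orbital); the conjugation is uninterrupted.
Adding the contributions, 3 × 2 = 6 from the double-bond units + 2 from the Se atom = 8.
A 4n π count (8, n = 2) in a planar conjugated ring means antiaromatic.

Antiaromatic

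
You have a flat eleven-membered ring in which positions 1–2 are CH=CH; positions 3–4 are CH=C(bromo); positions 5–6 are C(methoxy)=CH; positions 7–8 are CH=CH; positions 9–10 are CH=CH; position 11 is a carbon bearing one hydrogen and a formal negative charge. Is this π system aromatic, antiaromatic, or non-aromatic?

Antiaromatic

Check conjugation: the double-bond atoms are sp², each contributing one p electron; the carbanion's lone pair occupies the p orbital — every position has a p orbital, so the cyclic π system is continuous.
Adding the contributions, 5 × 2 = 10 from the double-bond units + 2 from the CH(-) atom = 12.
12 is a 4n count (n = 3), so the planar conjugated ring is antiaromatic.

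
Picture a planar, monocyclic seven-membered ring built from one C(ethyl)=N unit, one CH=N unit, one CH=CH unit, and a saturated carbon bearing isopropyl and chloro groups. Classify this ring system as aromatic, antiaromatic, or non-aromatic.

Because that saturated carbon is sp³ and has no p orbital in the ring π system at the C(isopropyl)(chloro) position, the π system cannot extend all the way around the ring.
Without a continuous loop of overlapping p orbitals the Hückel electron count never comes into play.

Non-aromatic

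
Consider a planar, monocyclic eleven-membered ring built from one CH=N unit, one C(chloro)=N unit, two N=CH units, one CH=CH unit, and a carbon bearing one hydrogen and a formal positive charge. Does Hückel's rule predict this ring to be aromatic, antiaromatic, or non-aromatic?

Every ring atom contributes a p orbital perpendicular to the ring (each doubly-bonded ring atom is sp² with one p-orbital electron; each sp² =N– keeps its lone pair in-plane and puts one electron into the π system; the carbocation has an empty p orbital), so the π system is cyclic and fully conjugated.
Tallying contributions gives 5 × 2 = 10 from the double-bond units + 0 from the CH(+) atom = 10.
With 10 π electrons (n = 2), the Hückel 4n+2 condition holds.

Aromatic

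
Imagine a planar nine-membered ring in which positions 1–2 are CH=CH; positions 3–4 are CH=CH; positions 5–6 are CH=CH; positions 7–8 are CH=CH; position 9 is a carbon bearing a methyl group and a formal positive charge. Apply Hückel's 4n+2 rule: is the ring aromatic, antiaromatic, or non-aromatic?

Every ring atom contributes a p orbital perpendicular to the ring (the double-bond atoms are sp², each contributing one p electron; the carbocation has an empty p orbital), so the π system is cyclic and fully conjugated.
Tallying contributions gives 4 × 2 = 8 from the double-bond units + 0 from the C(methyl)(+) atom = 8.
A 4n π count (8, n = 2) in a planar conjugated ring means antiaromatic.

Antiaromatic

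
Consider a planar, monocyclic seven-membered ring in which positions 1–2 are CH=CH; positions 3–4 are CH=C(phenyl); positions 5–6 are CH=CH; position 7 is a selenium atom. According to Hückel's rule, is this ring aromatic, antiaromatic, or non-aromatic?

Check conjugation: each doubly-bonded ring atom is sp² with one p-orbital electron; the selenium donates one lone pair from its p orbital — every position has a p orbital, so the cyclic π system is continuous.
Counting π electrons: 3 × 2 = 6 from the double-bond units + 2 from the Se atom = 8.
A 4n π count (8, n = 2) in a planar conjugated ring means antiaromatic.

Antiaromatic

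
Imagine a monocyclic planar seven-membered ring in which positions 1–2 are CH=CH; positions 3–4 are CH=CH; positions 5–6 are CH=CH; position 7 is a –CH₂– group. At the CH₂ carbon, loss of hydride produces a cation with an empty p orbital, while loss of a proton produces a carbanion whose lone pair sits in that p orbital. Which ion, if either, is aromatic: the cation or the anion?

The cation

Both ions have a continuous loop of p orbitals — each ring atom is sp².
Cation: 3 × 2 + 0 = 6 π electrons → 4(1)+2, aromatic.
Anion: 3 × 2 + 2 = 8 π electrons → 4(2), antiaromatic.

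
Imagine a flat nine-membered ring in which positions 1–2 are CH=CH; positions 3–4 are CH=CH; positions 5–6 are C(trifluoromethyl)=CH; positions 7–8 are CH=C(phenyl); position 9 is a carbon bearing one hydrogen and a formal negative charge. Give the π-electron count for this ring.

10

Check conjugation: every atom in a ring double bond is sp² and brings one electron to the p orbital; the carbanion's lone pair occupies the p orbital — every position has a p orbital, so the cyclic π system is continuous.
Counting π electrons: 4 × 2 = 8 from the double-bond units + 2 from the CH(-) atom = 10.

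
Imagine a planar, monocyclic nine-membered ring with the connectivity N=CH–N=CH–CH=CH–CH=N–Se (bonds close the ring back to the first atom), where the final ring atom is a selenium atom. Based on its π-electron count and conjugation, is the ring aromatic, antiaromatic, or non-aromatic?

All ring atoms are sp² and supply a p orbital to the ring (the double-bond atoms are sp², each contributing one p electron; each sp² =N– keeps its lone pair in-plane and puts one electron into the π system; the selenium donates one lone pair from its p orbital); the conjugation is uninterrupted.
Tallying contributions gives 4 × 2 = 8 from the double-bond units + 2 from the Se atom = 10.
10 = 4(2) + 2, which satisfies Hückel's 4n+2 rule.

Aromatic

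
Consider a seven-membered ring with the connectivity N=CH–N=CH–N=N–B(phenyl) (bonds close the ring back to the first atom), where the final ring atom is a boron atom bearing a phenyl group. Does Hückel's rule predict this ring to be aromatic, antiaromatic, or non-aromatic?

Check conjugation: the double-bond atoms are sp², each contributing one p electron; each =N– nitrogen is pyridine-type (lone pair in the sp² plane, one electron in the p orbital); the boron has an empty p orbital — every position has a p orbital, so the cyclic π system is continuous.
Tallying contributions gives 3 × 2 = 6 from the double-bond units + 0 from the B(phenyl) atom = 6.
With 6 π electrons (n = 1), the Hückel 4n+2 condition holds.

Aromatic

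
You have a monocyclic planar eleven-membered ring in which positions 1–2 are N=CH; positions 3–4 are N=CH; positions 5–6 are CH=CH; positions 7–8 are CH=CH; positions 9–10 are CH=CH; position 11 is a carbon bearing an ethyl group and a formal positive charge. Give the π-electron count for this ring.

Check conjugation: each doubly-bonded ring atom is sp² with one p-orbital electron; each =N– nitrogen is pyridine-type (lone pair in the sp² plane, one electron in the p orbital); the carbocation has an empty p orbital — every position has a p orbital, so the cyclic π system is continuous.
Adding the contributions, 5 × 2 = 10 from the double-bond units + 0 from the C(ethyl)(+) atom = 10.

10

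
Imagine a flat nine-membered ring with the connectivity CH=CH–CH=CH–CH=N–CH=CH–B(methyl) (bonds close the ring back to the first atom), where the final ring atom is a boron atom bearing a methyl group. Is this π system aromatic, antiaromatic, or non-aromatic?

Antiaromatic

All ring atoms are sp² and supply a p orbital to the ring (every atom in a ring double bond is sp² and brings one electron to the p orbital; each sp² =N– keeps its lone pair in-plane and puts one electron into the π system; the boron has an empty p orbital); the conjugation is uninterrupted.
Tallying contributions gives 4 × 2 = 8 from the double-bond units + 0 from the B(methyl) atom = 8.
8 = 4(2); a planar, fully conjugated 4n system is antiaromatic.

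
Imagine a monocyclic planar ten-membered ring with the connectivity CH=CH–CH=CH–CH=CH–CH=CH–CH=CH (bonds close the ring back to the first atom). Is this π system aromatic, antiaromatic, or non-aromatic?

Aromatic

The p orbitals form a continuous loop: every atom in a ring double bond is sp² and brings one electron to the p orbital. The ring is fully conjugated.
Tallying contributions gives 5 × 2 = 10 from the 5 double-bond units.
10 = 4(2) + 2, which satisfies Hückel's 4n+2 rule.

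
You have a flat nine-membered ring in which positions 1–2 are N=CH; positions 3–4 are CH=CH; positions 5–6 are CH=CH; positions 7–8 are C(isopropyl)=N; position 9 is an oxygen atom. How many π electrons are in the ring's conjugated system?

10

Check conjugation: each doubly-bonded ring atom is sp² with one p-orbital electron; each sp² =N– keeps its lone pair in-plane and puts one electron into the π system; the oxygen donates one lone pair from its p orbital — every position has a p orbital, so the cyclic π system is continuous.
Adding the contributions, 4 × 2 = 8 from the double-bond units + 2 from the O atom = 10.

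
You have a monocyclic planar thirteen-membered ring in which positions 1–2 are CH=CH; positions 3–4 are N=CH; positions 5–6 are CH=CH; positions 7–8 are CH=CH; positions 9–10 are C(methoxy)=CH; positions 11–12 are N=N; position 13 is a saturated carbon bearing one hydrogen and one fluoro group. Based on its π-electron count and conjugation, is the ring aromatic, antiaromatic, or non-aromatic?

The CH(fluoro) position has four σ bonds — that saturated carbon is sp³ and has no p orbital in the ring π system — so the cyclic conjugation is interrupted.
A ring that is not fully conjugated cannot be aromatic or antiaromatic regardless of its π-electron count.

Non-aromatic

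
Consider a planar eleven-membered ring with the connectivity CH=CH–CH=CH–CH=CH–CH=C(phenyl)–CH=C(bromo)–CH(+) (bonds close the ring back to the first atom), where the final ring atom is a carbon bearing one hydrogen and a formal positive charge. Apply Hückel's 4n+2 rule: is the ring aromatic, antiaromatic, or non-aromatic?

Aromatic

Every ring atom contributes a p orbital perpendicular to the ring (every atom in a ring double bond is sp² and brings one electron to the p orbital; the carbocation has an empty p orbital), so the π system is cyclic and fully conjugated.
Counting π electrons: 5 × 2 = 10 from the double-bond units + 0 from the CH(+) atom = 10.
That gives a 4n+2 count (10, n = 2).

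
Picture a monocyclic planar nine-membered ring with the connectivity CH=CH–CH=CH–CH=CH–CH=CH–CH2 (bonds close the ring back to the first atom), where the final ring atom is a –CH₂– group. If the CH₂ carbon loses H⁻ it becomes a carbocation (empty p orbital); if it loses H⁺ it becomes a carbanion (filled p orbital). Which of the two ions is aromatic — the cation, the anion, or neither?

In either ion the ring is fully conjugated: every atom, including the new sp² carbon, supplies a p orbital.
Cation: 4 × 2 + 0 = 8 π electrons → 4(2), antiaromatic.
Anion: 4 × 2 + 2 = 10 π electrons → 4(2)+2, aromatic.

The anion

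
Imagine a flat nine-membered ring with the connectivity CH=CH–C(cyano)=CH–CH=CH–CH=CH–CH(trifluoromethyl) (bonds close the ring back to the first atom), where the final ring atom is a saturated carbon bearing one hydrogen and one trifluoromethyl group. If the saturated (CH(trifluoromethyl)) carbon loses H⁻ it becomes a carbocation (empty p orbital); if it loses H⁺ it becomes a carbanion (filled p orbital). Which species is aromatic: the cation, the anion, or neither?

The anion

Both ions have a continuous loop of p orbitals — each ring atom is sp².
Cation: 4 × 2 + 0 = 8 π electrons → 4(2), antiaromatic.
Anion: 4 × 2 + 2 = 10 π electrons → 4(2)+2, aromatic.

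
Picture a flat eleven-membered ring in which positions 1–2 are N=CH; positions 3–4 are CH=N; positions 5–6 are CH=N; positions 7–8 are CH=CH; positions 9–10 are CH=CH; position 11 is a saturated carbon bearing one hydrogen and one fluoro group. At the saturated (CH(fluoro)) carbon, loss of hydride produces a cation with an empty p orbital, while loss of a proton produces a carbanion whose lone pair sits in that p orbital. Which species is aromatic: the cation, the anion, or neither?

Once that carbon is sp², every ring atom has a p orbital and both ions are fully conjugated.
Cation: 5 × 2 + 0 = 10 π electrons → 4(2)+2, aromatic.
Anion: 5 × 2 + 2 = 12 π electrons → 4(3), antiaromatic.

The cation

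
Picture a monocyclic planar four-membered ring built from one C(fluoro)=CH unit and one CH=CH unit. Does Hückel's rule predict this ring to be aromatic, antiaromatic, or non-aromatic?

Check conjugation: every atom in a ring double bond is sp² and brings one electron to the p orbital — every position has a p orbital, so the cyclic π system is continuous.
Counting π electrons: 2 × 2 = 4 from the 2 double-bond units.
With 4 = 4·1 π electrons, Hückel's rule classifies the planar ring as antiaromatic.

Antiaromatic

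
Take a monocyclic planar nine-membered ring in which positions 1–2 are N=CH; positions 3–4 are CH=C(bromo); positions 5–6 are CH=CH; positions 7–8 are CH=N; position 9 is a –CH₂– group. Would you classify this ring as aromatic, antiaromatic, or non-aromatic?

At the CH2 position, the tetrahedral CH₂ carbon is sp³ and has no p orbital in the ring π system; the ring's p-orbital overlap is broken there.
A ring that is not fully conjugated cannot be aromatic or antiaromatic regardless of its π-electron count.

Non-aromatic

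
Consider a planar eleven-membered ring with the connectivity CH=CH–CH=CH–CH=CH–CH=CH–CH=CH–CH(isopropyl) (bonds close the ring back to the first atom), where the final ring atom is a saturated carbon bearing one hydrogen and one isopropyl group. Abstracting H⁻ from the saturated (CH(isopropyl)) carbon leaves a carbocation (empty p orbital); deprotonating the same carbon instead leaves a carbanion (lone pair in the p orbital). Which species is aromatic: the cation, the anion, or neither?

Both ions have a continuous loop of p orbitals — each ring atom is sp².
Cation: 5 × 2 + 0 = 10 π electrons → 4(2)+2, aromatic.
Anion: 5 × 2 + 2 = 12 π electrons → 4(3), antiaromatic.

The cation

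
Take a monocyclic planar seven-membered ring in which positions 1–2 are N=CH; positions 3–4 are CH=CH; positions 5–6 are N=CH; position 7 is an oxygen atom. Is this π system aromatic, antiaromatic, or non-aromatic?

Every ring atom contributes a p orbital perpendicular to the ring (the double-bond atoms are sp², each contributing one p electron; each sp² =N– keeps its lone pair in-plane and puts one electron into the π system; the oxygen donates one lone pair from its p orbital), so the π system is cyclic and fully conjugated.
Adding the contributions, 3 × 2 = 6 from the double-bond units + 2 from the O atom = 8.
A 4n π count (8, n = 2) in a planar conjugated ring means antiaromatic.

Antiaromatic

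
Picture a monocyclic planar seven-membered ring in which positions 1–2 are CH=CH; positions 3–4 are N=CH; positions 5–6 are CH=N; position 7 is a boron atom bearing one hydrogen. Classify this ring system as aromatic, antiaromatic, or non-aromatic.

Aromatic

The p orbitals form a continuous loop: every atom in a ring double bond is sp² and brings one electron to the p orbital; the doubly-bonded nitrogens are pyridine-type — their lone pairs lie in the ring plane, leaving one electron in the p orbital; the boron has an empty p orbital. The ring is fully conjugated.
Adding the contributions, 3 × 2 = 6 from the double-bond units + 0 from the BH atom = 6.
That gives a 4n+2 count (6, n = 1).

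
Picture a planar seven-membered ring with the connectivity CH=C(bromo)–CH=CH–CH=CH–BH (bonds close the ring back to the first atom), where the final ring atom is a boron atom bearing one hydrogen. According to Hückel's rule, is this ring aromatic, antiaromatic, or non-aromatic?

Aromatic

Check conjugation: every atom in a ring double bond is sp² and brings one electron to the p orbital; the boron has an empty p orbital — every position has a p orbital, so the cyclic π system is continuous.
π-electron count: 3 × 2 = 6 from the double-bond units + 0 from the BH atom = 6.
6 = 4(1) + 2, which satisfies Hückel's 4n+2 rule.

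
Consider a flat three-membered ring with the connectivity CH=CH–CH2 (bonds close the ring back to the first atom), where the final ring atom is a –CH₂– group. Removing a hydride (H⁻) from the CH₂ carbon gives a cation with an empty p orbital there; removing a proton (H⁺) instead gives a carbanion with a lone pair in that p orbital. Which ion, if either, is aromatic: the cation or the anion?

Once that carbon is sp², every ring atom has a p orbital and both ions are fully conjugated.
Cation: 1 × 2 + 0 = 2 π electrons → 4(0)+2, aromatic.
Anion: 1 × 2 + 2 = 4 π electrons → 4(1), antiaromatic.

The cation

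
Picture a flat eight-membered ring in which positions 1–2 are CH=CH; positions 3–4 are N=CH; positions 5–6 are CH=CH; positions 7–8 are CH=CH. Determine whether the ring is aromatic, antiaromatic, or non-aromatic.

Antiaromatic

Check conjugation: every atom in a ring double bond is sp² and brings one electron to the p orbital; each =N– nitrogen is pyridine-type (lone pair in the sp² plane, one electron in the p orbital) — every position has a p orbital, so the cyclic π system is continuous.
Counting π electrons: 4 × 2 = 8 from the 4 double-bond units.
With 8 = 4·2 π electrons, Hückel's rule classifies the planar ring as antiaromatic.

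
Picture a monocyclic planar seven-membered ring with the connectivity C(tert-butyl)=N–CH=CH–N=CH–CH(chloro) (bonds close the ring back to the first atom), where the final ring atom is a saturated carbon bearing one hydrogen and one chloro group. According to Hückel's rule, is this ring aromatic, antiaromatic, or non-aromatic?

Non-aromatic

The CH(chloro) position has four σ bonds — that saturated carbon is sp³ and has no p orbital in the ring π system — so the cyclic conjugation is interrupted.
Broken conjugation rules out both aromaticity and antiaromaticity.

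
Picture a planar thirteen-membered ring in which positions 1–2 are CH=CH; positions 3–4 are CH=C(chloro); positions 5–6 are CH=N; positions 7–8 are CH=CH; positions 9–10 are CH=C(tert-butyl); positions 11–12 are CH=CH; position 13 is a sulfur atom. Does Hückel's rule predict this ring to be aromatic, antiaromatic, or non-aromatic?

Every ring atom contributes a p orbital perpendicular to the ring (every atom in a ring double bond is sp² and brings one electron to the p orbital; each =N– nitrogen is pyridine-type (lone pair in the sp² plane, one electron in the p orbital); the sulfur donates one lone pair from its p orbital), so the π system is cyclic and fully conjugated.
Counting π electrons: 6 × 2 = 12 from the double-bond units + 2 from the S atom = 14.
That gives a 4n+2 count (14, n = 3).

Aromatic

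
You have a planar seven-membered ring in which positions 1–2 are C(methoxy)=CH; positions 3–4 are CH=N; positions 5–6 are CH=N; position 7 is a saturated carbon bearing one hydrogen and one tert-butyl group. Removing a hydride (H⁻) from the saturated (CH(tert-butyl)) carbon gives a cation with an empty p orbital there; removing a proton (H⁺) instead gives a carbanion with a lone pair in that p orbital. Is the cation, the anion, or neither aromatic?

The cation

Both ions have a continuous loop of p orbitals — each ring atom is sp².
Cation: 3 × 2 + 0 = 6 π electrons → 4(1)+2, aromatic.
Anion: 3 × 2 + 2 = 8 π electrons → 4(2), antiaromatic.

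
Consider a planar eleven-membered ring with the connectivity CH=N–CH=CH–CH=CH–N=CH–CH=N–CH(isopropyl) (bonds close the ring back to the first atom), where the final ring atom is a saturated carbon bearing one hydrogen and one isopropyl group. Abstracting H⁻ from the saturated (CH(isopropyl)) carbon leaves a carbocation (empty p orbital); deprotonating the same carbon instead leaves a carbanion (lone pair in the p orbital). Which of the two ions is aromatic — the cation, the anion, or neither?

Once that carbon is sp², every ring atom has a p orbital and both ions are fully conjugated.
Cation: 5 × 2 + 0 = 10 π electrons → 4(2)+2, aromatic.
Anion: 5 × 2 + 2 = 12 π electrons → 4(3), antiaromatic.

The cation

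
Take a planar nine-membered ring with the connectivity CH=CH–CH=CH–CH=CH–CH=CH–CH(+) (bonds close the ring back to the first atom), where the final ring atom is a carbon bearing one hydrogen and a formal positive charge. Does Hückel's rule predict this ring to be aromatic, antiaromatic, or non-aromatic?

Antiaromatic

The p orbitals form a continuous loop: the double-bond atoms are sp², each contributing one p electron; the carbocation has an empty p orbital. The ring is fully conjugated.
Adding the contributions, 4 × 2 = 8 from the double-bond units + 0 from the CH(+) atom = 8.
A 4n π count (8, n = 2) in a planar conjugated ring means antiaromatic.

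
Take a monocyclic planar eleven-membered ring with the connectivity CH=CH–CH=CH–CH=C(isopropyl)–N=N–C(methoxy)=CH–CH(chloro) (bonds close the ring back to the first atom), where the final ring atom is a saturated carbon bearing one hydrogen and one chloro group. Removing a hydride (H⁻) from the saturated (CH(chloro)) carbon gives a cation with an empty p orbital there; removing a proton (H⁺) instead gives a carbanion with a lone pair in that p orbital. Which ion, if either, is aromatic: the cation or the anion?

In both ions every ring atom is sp² and contributes a p orbital, so both rings are fully conjugated.
Cation: 5 × 2 + 0 = 10 π electrons → 4(2)+2, aromatic.
Anion: 5 × 2 + 2 = 12 π electrons → 4(3), antiaromatic.

The cation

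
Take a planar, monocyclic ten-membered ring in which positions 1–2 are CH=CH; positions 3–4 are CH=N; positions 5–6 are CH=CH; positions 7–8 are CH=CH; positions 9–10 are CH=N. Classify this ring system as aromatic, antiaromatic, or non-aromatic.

All ring atoms are sp² and supply a p orbital to the ring (every atom in a ring double bond is sp² and brings one electron to the p orbital; each =N– nitrogen is pyridine-type (lone pair in the sp² plane, one electron in the p orbital)); the conjugation is uninterrupted.
Counting π electrons: 5 × 2 = 10 from the 5 double-bond units.
10 = 4(2) + 2, which satisfies Hückel's 4n+2 rule.

Aromatic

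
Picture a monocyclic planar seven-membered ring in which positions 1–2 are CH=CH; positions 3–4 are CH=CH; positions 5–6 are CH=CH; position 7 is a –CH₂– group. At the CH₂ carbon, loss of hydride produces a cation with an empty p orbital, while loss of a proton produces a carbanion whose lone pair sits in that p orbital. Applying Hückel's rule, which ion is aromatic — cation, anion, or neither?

Once that carbon is sp², every ring atom has a p orbital and both ions are fully conjugated.
Cation: 3 × 2 + 0 = 6 π electrons → 4(1)+2, aromatic.
Anion: 3 × 2 + 2 = 8 π electrons → 4(2), antiaromatic.

The cation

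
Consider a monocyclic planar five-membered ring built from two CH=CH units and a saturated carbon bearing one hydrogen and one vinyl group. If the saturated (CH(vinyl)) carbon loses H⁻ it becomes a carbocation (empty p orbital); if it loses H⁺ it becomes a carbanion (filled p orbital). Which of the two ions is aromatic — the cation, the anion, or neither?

In both ions every ring atom is sp² and contributes a p orbital, so both rings are fully conjugated.
Cation: 2 × 2 + 0 = 4 π electrons → 4(1), antiaromatic.
Anion: 2 × 2 + 2 = 6 π electrons → 4(1)+2, aromatic.

The anion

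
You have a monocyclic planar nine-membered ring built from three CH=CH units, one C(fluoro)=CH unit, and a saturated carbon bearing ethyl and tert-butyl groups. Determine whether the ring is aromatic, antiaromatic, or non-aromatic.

Non-aromatic

Because that saturated carbon is sp³ and has no p orbital in the ring π system at the C(ethyl)(tert-butyl) position, the π system cannot extend all the way around the ring.
A ring that is not fully conjugated cannot be aromatic or antiaromatic regardless of its π-electron count.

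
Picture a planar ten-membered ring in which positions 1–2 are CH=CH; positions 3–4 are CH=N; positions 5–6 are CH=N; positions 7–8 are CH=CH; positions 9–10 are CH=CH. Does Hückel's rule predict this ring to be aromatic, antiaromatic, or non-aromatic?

Aromatic

All ring atoms are sp² and supply a p orbital to the ring (each doubly-bonded ring atom is sp² with one p-orbital electron; each sp² =N– keeps its lone pair in-plane and puts one electron into the π system); the conjugation is uninterrupted.
π-electron count: 5 × 2 = 10 from the 5 double-bond units.
10 = 4(2) + 2, which satisfies Hückel's 4n+2 rule.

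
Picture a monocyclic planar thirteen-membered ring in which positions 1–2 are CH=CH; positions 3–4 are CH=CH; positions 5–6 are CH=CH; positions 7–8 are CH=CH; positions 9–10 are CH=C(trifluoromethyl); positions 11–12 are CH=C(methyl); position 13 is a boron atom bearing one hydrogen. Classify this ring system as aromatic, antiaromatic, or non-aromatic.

The p orbitals form a continuous loop: the double-bond atoms are sp², each contributing one p electron; the boron has an empty p orbital. The ring is fully conjugated.
Tallying contributions gives 6 × 2 = 12 from the double-bond units + 0 from the BH atom = 12.
With 12 = 4·3 π electrons, Hückel's rule classifies the planar ring as antiaromatic.

Antiaromatic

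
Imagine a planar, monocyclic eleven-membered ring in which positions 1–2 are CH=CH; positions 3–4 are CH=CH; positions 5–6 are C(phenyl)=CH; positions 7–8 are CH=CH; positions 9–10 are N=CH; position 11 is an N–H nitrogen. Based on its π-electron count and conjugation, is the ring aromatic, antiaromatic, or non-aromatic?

All ring atoms are sp² and supply a p orbital to the ring (every atom in a ring double bond is sp² and brings one electron to the p orbital; each =N– nitrogen is pyridine-type (lone pair in the sp² plane, one electron in the p orbital); the pyrrole-type nitrogen donates its lone pair from the p orbital); the conjugation is uninterrupted.
Adding the contributions, 5 × 2 = 10 from the double-bond units + 2 from the NH atom = 12.
With 12 = 4·3 π electrons, Hückel's rule classifies the planar ring as antiaromatic.

Antiaromatic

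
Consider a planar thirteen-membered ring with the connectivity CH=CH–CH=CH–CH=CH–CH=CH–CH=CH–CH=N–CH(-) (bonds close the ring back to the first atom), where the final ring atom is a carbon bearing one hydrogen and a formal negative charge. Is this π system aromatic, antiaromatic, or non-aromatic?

Aromatic

Check conjugation: each doubly-bonded ring atom is sp² with one p-orbital electron; the doubly-bonded nitrogens are pyridine-type — their lone pairs lie in the ring plane, leaving one electron in the p orbital; the carbanion's lone pair occupies the p orbital — every position has a p orbital, so the cyclic π system is continuous.
Adding the contributions, 6 × 2 = 12 from the double-bond units + 2 from the CH(-) atom = 14.
14 = 4(3) + 2, which satisfies Hückel's 4n+2 rule.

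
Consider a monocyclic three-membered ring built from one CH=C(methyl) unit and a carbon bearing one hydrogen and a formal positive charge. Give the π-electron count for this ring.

2

Check conjugation: every atom in a ring double bond is sp² and brings one electron to the p orbital; the carbocation has an empty p orbital — every position has a p orbital, so the cyclic π system is continuous.
π-electron count: 1 × 2 = 2 from the double-bond unit + 0 from the CH(+) atom = 2.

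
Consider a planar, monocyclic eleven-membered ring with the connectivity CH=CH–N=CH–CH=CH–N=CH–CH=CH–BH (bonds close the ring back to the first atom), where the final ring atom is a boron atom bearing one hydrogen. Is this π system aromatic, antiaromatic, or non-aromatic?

Aromatic

The p orbitals form a continuous loop: the double-bond atoms are sp², each contributing one p electron; each sp² =N– keeps its lone pair in-plane and puts one electron into the π system; the boron has an empty p orbital. The ring is fully conjugated.
Counting π electrons: 5 × 2 = 10 from the double-bond units + 0 from the BH atom = 10.
10 = 4(2) + 2, which satisfies Hückel's 4n+2 rule.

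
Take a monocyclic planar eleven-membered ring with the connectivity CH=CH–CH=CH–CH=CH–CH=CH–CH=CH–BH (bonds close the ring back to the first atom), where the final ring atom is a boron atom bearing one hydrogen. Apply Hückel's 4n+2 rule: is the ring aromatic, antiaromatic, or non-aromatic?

Aromatic

Every ring atom contributes a p orbital perpendicular to the ring (each doubly-bonded ring atom is sp² with one p-orbital electron; the boron has an empty p orbital), so the π system is cyclic and fully conjugated.
π-electron count: 5 × 2 = 10 from the double-bond units + 0 from the BH atom = 10.
With 10 π electrons (n = 2), the Hückel 4n+2 condition holds.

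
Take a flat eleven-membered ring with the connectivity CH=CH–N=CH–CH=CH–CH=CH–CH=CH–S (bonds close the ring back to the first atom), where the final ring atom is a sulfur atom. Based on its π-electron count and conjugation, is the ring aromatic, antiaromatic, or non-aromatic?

Antiaromatic

The p orbitals form a continuous loop: the double-bond atoms are sp², each contributing one p electron; the doubly-bonded nitrogens are pyridine-type — their lone pairs lie in the ring plane, leaving one electron in the p orbital; the sulfur donates one lone pair from its p orbital. The ring is fully conjugated.
Adding the contributions, 5 × 2 = 10 from the double-bond units + 2 from the S atom = 12.
With 12 = 4·3 π electrons, Hückel's rule classifies the planar ring as antiaromatic.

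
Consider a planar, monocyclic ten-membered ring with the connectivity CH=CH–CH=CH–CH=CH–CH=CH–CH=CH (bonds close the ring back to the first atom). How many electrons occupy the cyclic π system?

10

Check conjugation: the double-bond atoms are sp², each contributing one p electron — every position has a p orbital, so the cyclic π system is continuous.
π-electron count: 5 × 2 = 10 from the 5 double-bond units.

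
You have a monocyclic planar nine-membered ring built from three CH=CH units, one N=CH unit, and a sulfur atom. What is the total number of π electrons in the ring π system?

10

Check conjugation: each doubly-bonded ring atom is sp² with one p-orbital electron; the doubly-bonded nitrogens are pyridine-type — their lone pairs lie in the ring plane, leaving one electron in the p orbital; the sulfur donates one lone pair from its p orbital — every position has a p orbital, so the cyclic π system is continuous.
Tallying contributions gives 4 × 2 = 8 from the double-bond units + 2 from the S atom = 10.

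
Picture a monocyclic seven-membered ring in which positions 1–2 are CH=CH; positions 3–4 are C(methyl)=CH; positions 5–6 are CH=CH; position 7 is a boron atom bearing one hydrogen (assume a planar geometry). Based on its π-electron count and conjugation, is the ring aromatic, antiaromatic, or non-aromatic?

The p orbitals form a continuous loop: every atom in a ring double bond is sp² and brings one electron to the p orbital; the boron has an empty p orbital. The ring is fully conjugated.
Adding the contributions, 3 × 2 = 6 from the double-bond units + 0 from the BH atom = 6.
That gives a 4n+2 count (6, n = 1).

Aromatic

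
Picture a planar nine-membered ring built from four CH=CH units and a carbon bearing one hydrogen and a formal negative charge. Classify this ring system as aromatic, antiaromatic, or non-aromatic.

Aromatic

Check conjugation: every atom in a ring double bond is sp² and brings one electron to the p orbital; the carbanion's lone pair occupies the p orbital — every position has a p orbital, so the cyclic π system is continuous.
Adding the contributions, 4 × 2 = 8 from the double-bond units + 2 from the CH(-) atom = 10.
With 10 π electrons (n = 2), the Hückel 4n+2 condition holds.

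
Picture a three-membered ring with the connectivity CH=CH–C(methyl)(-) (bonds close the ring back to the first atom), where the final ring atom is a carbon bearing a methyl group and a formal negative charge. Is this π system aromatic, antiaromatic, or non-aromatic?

Check conjugation: the double-bond atoms are sp², each contributing one p electron; the carbanion's lone pair occupies the p orbital — every position has a p orbital, so the cyclic π system is continuous.
Counting π electrons: 1 × 2 = 2 from the double-bond unit + 2 from the C(methyl)(-) atom = 4.
A 4n π count (4, n = 1) in a planar conjugated ring means antiaromatic.

Antiaromatic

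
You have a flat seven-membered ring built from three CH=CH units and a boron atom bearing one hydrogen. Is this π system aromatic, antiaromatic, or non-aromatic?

Aromatic

Every ring atom contributes a p orbital perpendicular to the ring (each doubly-bonded ring atom is sp² with one p-orbital electron; the boron has an empty p orbital), so the π system is cyclic and fully conjugated.
Tallying contributions gives 3 × 2 = 6 from the double-bond units + 0 from the BH atom = 6.
6 = 4(1) + 2, which satisfies Hückel's 4n+2 rule.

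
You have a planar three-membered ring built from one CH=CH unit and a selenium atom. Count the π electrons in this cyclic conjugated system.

Every ring atom contributes a p orbital perpendicular to the ring (every atom in a ring double bond is sp² and brings one electron to the p orbital; the selenium donates one lone pair from its p orbital), so the π system is cyclic and fully conjugated.
Counting π electrons: 1 × 2 = 2 from the double-bond unit + 2 from the Se atom = 4.

4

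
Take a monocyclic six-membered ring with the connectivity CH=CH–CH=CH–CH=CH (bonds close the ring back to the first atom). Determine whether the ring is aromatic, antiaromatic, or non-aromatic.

Check conjugation: the double-bond atoms are sp², each contributing one p electron — every position has a p orbital, so the cyclic π system is continuous.
Counting π electrons: 3 × 2 = 6 from the 3 double-bond units.
Since 6 = 4·1 + 2, the ring meets the 4n+2 criterion.

Aromatic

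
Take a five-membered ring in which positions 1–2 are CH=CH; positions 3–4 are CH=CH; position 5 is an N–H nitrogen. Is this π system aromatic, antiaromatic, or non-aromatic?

Aromatic

Every ring atom contributes a p orbital perpendicular to the ring (each doubly-bonded ring atom is sp² with one p-orbital electron; the pyrrole-type nitrogen donates its lone pair from the p orbital), so the π system is cyclic and fully conjugated.
π-electron count: 2 × 2 = 4 from the double-bond units + 2 from the NH atom = 6.
Since 6 = 4·1 + 2, the ring meets the 4n+2 criterion.
(The species described is pyrrole.)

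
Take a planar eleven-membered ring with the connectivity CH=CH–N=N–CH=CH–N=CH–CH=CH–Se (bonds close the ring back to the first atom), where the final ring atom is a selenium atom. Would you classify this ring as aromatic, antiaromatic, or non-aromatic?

Every ring atom contributes a p orbital perpendicular to the ring (every atom in a ring double bond is sp² and brings one electron to the p orbital; each =N– nitrogen is pyridine-type (lone pair in the sp² plane, one electron in the p orbital); the selenium donates one lone pair from its p orbital), so the π system is cyclic and fully conjugated.
Adding the contributions, 5 × 2 = 10 from the double-bond units + 2 from the Se atom = 12.
12 = 4(3); a planar, fully conjugated 4n system is antiaromatic.

Antiaromatic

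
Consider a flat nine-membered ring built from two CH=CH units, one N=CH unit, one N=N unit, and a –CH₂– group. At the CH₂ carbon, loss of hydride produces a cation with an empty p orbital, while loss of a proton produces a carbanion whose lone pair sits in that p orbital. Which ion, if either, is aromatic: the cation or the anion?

Both ions have a continuous loop of p orbitals — each ring atom is sp².
Cation: 4 × 2 + 0 = 8 π electrons → 4(2), antiaromatic.
Anion: 4 × 2 + 2 = 10 π electrons → 4(2)+2, aromatic.

The anion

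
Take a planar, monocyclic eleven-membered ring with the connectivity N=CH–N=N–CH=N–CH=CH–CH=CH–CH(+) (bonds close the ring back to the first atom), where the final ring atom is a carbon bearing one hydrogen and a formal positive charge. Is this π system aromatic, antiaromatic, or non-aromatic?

Every ring atom contributes a p orbital perpendicular to the ring (every atom in a ring double bond is sp² and brings one electron to the p orbital; each sp² =N– keeps its lone pair in-plane and puts one electron into the π system; the carbocation has an empty p orbital), so the π system is cyclic and fully conjugated.
Tallying contributions gives 5 × 2 = 10 from the double-bond units + 0 from the CH(+) atom = 10.
Since 10 = 4·2 + 2, the ring meets the 4n+2 criterion.

Aromatic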